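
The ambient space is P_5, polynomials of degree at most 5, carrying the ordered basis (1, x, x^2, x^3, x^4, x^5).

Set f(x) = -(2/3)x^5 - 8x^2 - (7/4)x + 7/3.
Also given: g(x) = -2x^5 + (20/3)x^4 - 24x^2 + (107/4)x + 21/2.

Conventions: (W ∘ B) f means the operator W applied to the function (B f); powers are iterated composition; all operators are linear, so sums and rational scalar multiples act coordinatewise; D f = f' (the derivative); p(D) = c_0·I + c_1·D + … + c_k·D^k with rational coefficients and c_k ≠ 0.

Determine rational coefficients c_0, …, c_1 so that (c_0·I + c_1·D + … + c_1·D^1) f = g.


D^0 f = -(2/3)x^5 - 8x^2 - (7/4)x + 7/3
D^1 f = -(10/3)x^4 - 16x - 7/4
matching coefficients of g against c_0 f + c_1 Df + … from the top degree down determines the c_i
solution: c_0 = 3, c_1 = -2

c_0 = 3, c_1 = -2


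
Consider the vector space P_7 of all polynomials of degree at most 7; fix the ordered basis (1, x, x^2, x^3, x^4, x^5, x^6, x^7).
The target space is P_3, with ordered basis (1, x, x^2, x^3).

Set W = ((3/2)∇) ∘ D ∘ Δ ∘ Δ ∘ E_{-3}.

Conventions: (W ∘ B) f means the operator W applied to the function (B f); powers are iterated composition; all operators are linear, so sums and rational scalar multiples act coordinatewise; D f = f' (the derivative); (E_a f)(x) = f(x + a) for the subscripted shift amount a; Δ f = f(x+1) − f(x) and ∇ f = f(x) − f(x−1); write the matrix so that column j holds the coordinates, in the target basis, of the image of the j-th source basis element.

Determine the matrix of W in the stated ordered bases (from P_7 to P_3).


image of 1: 0
image of x: 0
image of x^2: 0
image of x^3: 0
image of x^4: 36
image of x^5: 180x - 450
image of x^6: 540x^2 - 2700x + 3510
image of x^7: 1260x^3 - 9450x^2 + 24570x - 22050
each image's coordinates form column j of the matrix

the matrix is [[0, 0, 0, 0, 36, -450, 3510, -22050]; [0, 0, 0, 0, 0, 180, -2700, 24570]; [0, 0, 0, 0, 0, 0, 540, -9450]; [0, 0, 0, 0, 0, 0, 0, 1260]] (rows listed top to bottom)


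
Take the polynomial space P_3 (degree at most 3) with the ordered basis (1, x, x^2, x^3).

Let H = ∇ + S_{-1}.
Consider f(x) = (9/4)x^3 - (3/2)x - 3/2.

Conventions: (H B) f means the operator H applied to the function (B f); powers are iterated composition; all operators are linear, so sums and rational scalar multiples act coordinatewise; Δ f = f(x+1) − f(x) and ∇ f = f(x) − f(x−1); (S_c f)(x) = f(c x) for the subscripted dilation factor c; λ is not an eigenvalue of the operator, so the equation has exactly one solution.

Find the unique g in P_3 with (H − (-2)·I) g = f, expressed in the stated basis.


g(x) = (9/4)x^3 - (9/4)x^2 + (39/4)x - 21/4

write g with unknown coordinates in the stated basis and equate coefficients in (H − (-2)·I) g = f
solving from the highest basis element down gives g = (9/4)x^3 - (9/4)x^2 + (39/4)x - 21/4
check: H g = -(9/4)x^3 + (9/2)x^2 - 21x + 9
so H g − (-2)·g = (9/4)x^3 - (3/2)x - 3/2 = f ✓


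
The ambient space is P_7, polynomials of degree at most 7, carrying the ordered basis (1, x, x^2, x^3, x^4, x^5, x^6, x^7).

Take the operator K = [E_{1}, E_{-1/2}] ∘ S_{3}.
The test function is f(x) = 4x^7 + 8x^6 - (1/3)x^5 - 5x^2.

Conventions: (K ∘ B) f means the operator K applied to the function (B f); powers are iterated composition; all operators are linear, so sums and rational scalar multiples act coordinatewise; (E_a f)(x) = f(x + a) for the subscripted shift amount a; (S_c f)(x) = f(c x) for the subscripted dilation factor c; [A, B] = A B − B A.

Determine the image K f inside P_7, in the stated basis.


S_{3} f = 8748x^7 + 5832x^6 - 81x^5 - 45x^2
E_{-1/2} S_{3} f = 8748x^7 - 24786x^6 + 28350x^5 - 16200x^4 + (17415/4)x^3 - (1737/8)x^2 - 117x + 225/16
E_{1} E_{-1/2} S_{3} f = 8748x^7 + 36450x^6 + 63342x^5 + 59940x^4 + (134055/4)x^3 + (88497/8)x^2 + 1980x + 2331/16
E_{1} S_{3} f = 8748x^7 + 67068x^6 + 218619x^5 + 393255x^4 + 422010x^3 + 270333x^2 + 95733x + 14454
E_{-1/2} E_{1} S_{3} f = 8748x^7 + 36450x^6 + 63342x^5 + 59940x^4 + (134055/4)x^3 + (88497/8)x^2 + 1980x + 2331/16
[E_{1}, E_{-1/2}] S_{3} f = 0

g(x) = 0


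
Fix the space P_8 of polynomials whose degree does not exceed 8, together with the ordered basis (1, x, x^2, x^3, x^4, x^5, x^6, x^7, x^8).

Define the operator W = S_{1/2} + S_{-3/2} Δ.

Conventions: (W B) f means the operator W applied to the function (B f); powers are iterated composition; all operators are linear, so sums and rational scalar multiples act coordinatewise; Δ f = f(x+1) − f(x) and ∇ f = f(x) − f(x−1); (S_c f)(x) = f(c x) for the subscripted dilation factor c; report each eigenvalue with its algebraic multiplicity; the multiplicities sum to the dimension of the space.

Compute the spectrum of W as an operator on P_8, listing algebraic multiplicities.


λ = 1/256 (multiplicity 1), λ = 1/128 (multiplicity 1), λ = 1/64 (multiplicity 1), λ = 1/32 (multiplicity 1), λ = 1/16 (multiplicity 1), λ = 1/8 (multiplicity 1), λ = 1/4 (multiplicity 1), λ = 1/2 (multiplicity 1), λ = 1 (multiplicity 1)

image of 1: 1
image of x: (1/2)x + 1
image of x^2: (1/4)x^2 - 3x + 1
image of x^3: (1/8)x^3 + (27/4)x^2 - (9/2)x + 1
image of x^4: (1/16)x^4 - (27/2)x^3 + (27/2)x^2 - 6x + 1
image of x^5: (1/32)x^5 + (405/16)x^4 - (135/4)x^3 + (45/2)x^2 - (15/2)x + 1
image of x^6: (1/64)x^6 - (729/16)x^5 + (1215/16)x^4 - (135/2)x^3 + (135/4)x^2 - 9x + 1
image of x^7: (1/128)x^7 + (5103/64)x^6 - (5103/32)x^5 + (2835/16)x^4 - (945/8)x^3 + (189/4)x^2 - (21/2)x + 1
image of x^8: (1/256)x^8 - (2187/16)x^7 + (5103/16)x^6 - (1701/4)x^5 + (2835/8)x^4 - 189x^3 + 63x^2 - 12x + 1
the matrix is upper triangular; its diagonal is (1, 1/2, 1/4, 1/8, 1/16, 1/32, 1/64, 1/128, 1/256)
for a triangular matrix the eigenvalues are the diagonal entries, with algebraic multiplicity their repetition count


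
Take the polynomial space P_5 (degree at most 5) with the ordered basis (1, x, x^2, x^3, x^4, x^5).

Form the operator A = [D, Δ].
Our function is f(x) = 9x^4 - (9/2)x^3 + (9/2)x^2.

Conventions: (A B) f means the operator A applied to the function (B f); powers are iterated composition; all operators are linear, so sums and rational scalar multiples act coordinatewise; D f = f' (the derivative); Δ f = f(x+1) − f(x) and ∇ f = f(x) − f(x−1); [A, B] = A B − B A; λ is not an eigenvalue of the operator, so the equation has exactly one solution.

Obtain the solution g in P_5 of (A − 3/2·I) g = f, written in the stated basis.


the image equals g(x) = -6x^4 + 3x^3 - 3x^2

write g with unknown coordinates in the stated basis and equate coefficients in (A − 3/2·I) g = f
solving from the highest basis element down gives g = -6x^4 + 3x^3 - 3x^2
check: A g = 0
so A g − 3/2·g = 9x^4 - (9/2)x^3 + (9/2)x^2 = f ✓


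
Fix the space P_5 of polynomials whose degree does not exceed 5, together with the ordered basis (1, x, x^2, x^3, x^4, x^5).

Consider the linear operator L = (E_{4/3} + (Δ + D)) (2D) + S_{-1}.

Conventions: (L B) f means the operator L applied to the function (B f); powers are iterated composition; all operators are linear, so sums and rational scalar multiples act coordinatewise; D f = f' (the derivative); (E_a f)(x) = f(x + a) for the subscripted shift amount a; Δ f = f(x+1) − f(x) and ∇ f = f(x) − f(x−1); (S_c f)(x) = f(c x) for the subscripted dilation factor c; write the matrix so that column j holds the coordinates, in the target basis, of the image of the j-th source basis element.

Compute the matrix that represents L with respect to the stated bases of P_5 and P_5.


the matrix is [[1, 2, 40/3, 50/3, 728/27, 3370/81]; [0, -1, 4, 40, 200/3, 3640/27]; [0, 0, 1, 6, 80, 500/3]; [0, 0, 0, -1, 8, 400/3]; [0, 0, 0, 0, 1, 10]; [0, 0, 0, 0, 0, -1]] (rows listed top to bottom)

image of 1: 1
image of x: -x + 2
image of x^2: x^2 + 4x + 40/3
image of x^3: -x^3 + 6x^2 + 40x + 50/3
image of x^4: x^4 + 8x^3 + 80x^2 + (200/3)x + 728/27
image of x^5: -x^5 + 10x^4 + (400/3)x^3 + (500/3)x^2 + (3640/27)x + 3370/81
each image's coordinates form column j of the matrix


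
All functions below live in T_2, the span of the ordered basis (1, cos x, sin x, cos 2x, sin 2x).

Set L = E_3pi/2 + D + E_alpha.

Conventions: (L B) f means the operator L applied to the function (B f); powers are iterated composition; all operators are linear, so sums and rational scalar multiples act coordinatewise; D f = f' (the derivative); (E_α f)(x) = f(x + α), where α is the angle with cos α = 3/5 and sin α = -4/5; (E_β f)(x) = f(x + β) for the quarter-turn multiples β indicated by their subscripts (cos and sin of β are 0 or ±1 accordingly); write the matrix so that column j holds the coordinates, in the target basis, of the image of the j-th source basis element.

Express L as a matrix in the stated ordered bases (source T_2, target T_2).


image of 1: 2
image of cos x: (3/5)cos x + (4/5)sin x
image of sin x: -(4/5)cos x + (3/5)sin x
image of cos 2x: -(32/25)cos 2x - (26/25)sin 2x
image of sin 2x: (26/25)cos 2x - (32/25)sin 2x
each image's coordinates form column j of the matrix

the matrix is [[2, 0, 0, 0, 0]; [0, 3/5, -4/5, 0, 0]; [0, 4/5, 3/5, 0, 0]; [0, 0, 0, -32/25, 26/25]; [0, 0, 0, -26/25, -32/25]] (rows listed top to bottom)


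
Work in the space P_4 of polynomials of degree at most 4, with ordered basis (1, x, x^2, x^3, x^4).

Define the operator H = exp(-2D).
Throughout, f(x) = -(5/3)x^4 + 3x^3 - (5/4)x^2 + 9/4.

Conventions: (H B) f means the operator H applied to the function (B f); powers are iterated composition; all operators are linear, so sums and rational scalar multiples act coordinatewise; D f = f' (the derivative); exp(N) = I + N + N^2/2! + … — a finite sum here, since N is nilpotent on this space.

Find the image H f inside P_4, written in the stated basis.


order-1 term: (40/3)x^3 - 18x^2 + 5x
order-2 term: -40x^2 + 36x - 5
order-3 term: (160/3)x - 24
order-4 term: -80/3
the series for exp(-2D) f terminates at order 4
exp(-2D) f = -(5/3)x^4 + (49/3)x^3 - (237/4)x^2 + (283/3)x - 641/12

g(x) = -(5/3)x^4 + (49/3)x^3 - (237/4)x^2 + (283/3)x - 641/12


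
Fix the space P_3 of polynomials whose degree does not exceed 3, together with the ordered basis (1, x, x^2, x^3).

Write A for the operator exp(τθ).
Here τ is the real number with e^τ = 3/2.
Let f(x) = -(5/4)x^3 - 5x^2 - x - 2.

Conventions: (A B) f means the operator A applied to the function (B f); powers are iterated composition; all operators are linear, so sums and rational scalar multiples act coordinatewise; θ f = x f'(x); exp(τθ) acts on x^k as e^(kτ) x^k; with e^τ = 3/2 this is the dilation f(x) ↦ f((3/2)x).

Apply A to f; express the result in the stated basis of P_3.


g(x) = -(135/32)x^3 - (45/4)x^2 - (3/2)x - 2

exp(τθ) x^k = e^(kτ) x^k; with e^τ = 3/2 this sends x^k to (3/2)^k x^k
x ↦ 3/2 x
x^2 ↦ 9/4 x^2
x^3 ↦ 27/8 x^3
applying this coordinatewise to f: exp(τθ) f = -(135/32)x^3 - (45/4)x^2 - (3/2)x - 2


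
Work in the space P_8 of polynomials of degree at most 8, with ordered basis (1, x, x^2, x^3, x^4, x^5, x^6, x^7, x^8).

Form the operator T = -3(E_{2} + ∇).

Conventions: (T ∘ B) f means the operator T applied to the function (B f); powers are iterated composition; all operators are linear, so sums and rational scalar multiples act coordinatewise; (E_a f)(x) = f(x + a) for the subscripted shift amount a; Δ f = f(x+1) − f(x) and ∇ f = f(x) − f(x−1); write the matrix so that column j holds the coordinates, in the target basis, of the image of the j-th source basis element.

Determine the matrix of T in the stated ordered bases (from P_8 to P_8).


the matrix is [[-3, -9, -9, -27, -45, -99, -189, -387, -765]; [0, -3, -18, -27, -108, -225, -594, -1323, -3096]; [0, 0, -3, -27, -54, -270, -675, -2079, -5292]; [0, 0, 0, -3, -36, -90, -540, -1575, -5544]; [0, 0, 0, 0, -3, -45, -135, -945, -3150]; [0, 0, 0, 0, 0, -3, -54, -189, -1512]; [0, 0, 0, 0, 0, 0, -3, -63, -252]; [0, 0, 0, 0, 0, 0, 0, -3, -72]; [0, 0, 0, 0, 0, 0, 0, 0, -3]] (rows listed top to bottom)

image of 1: -3
image of x: -3x - 9
image of x^2: -3x^2 - 18x - 9
image of x^3: -3x^3 - 27x^2 - 27x - 27
image of x^4: -3x^4 - 36x^3 - 54x^2 - 108x - 45
image of x^5: -3x^5 - 45x^4 - 90x^3 - 270x^2 - 225x - 99
image of x^6: -3x^6 - 54x^5 - 135x^4 - 540x^3 - 675x^2 - 594x - 189
image of x^7: -3x^7 - 63x^6 - 189x^5 - 945x^4 - 1575x^3 - 2079x^2 - 1323x - 387
image of x^8: -3x^8 - 72x^7 - 252x^6 - 1512x^5 - 3150x^4 - 5544x^3 - 5292x^2 - 3096x - 765
each image's coordinates form column j of the matrix


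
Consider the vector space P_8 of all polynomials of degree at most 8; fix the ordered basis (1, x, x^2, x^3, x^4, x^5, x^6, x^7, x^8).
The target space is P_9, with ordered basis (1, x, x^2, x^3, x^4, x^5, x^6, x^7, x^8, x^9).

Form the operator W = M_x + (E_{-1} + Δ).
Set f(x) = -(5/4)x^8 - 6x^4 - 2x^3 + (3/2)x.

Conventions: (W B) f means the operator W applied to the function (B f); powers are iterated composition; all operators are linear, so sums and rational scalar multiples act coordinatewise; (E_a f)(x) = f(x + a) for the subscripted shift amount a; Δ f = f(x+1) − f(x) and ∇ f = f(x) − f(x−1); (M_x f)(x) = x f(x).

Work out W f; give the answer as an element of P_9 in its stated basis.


g(x) = -(5/4)x^9 - (5/4)x^8 - 70x^6 - 6x^5 - 183x^4 - 2x^3 - (281/2)x^2 - (21/2)x - 29/2

M_x f = -(5/4)x^9 - 6x^5 - 2x^4 + (3/2)x^2
E_{-1} f = -(5/4)x^8 + 10x^7 - 35x^6 + 70x^5 - (187/2)x^4 + 92x^3 - 65x^2 + (59/2)x - 27/4
Δ f = -10x^7 - 35x^6 - 70x^5 - (175/2)x^4 - 94x^3 - 77x^2 - 40x - 31/4
(E_{-1} + Δ) f = -(5/4)x^8 - 70x^6 - 181x^4 - 2x^3 - 142x^2 - (21/2)x - 29/2
(M_x + (E_{-1} + Δ)) f = -(5/4)x^9 - (5/4)x^8 - 70x^6 - 6x^5 - 183x^4 - 2x^3 - (281/2)x^2 - (21/2)x - 29/2


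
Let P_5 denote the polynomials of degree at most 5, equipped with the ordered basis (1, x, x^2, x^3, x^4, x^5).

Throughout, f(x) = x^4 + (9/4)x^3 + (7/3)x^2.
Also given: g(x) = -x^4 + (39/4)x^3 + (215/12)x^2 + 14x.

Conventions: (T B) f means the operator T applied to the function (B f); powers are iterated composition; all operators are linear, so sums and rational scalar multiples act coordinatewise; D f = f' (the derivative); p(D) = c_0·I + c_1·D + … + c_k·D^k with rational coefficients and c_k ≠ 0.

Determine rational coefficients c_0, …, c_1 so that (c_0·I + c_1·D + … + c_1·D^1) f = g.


D^0 f = x^4 + (9/4)x^3 + (7/3)x^2
D^1 f = 4x^3 + (27/4)x^2 + (14/3)x
matching coefficients of g against c_0 f + c_1 Df + … from the top degree down determines the c_i
solution: c_0 = -1, c_1 = 3

p(D) = -I + 3·D, i.e. c_0 = -1, c_1 = 3


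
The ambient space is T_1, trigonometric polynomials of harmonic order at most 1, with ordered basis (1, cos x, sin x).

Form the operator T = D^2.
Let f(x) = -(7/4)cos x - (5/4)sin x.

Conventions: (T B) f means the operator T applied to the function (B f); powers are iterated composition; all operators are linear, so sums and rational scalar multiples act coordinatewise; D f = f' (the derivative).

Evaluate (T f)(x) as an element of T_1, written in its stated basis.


the result is g(x) = (7/4)cos x + (5/4)sin x

D f = -(5/4)cos x + (7/4)sin x
D D f = (7/4)cos x + (5/4)sin x


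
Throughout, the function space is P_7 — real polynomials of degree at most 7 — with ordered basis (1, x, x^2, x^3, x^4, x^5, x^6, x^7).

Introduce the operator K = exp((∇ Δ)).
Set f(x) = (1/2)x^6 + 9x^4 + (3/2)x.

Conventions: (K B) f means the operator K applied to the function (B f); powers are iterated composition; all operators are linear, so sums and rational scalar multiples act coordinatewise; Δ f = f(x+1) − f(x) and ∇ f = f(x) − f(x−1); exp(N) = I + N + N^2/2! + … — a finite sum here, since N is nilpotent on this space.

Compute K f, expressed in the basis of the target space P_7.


the result is g(x) = (1/2)x^6 + 24x^4 + 213x^2 + (3/2)x + 217

order-1 term: 15x^4 + 123x^2 + 19
order-2 term: 90x^2 + 138
order-3 term: 60
the series for exp((∇ Δ)) f terminates at order 3
exp((∇ Δ)) f = (1/2)x^6 + 24x^4 + 213x^2 + (3/2)x + 217


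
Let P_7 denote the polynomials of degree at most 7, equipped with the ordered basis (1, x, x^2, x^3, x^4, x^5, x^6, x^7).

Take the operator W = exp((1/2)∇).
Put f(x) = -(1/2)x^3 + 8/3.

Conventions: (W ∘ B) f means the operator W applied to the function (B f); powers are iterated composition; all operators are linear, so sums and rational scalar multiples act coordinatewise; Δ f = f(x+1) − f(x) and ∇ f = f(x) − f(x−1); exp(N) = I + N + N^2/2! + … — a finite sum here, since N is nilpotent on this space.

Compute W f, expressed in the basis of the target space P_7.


order-1 term: -(3/4)x^2 + (3/4)x - 1/4
order-2 term: -(3/8)x + 3/8
order-3 term: -1/16
the series for exp((1/2)∇) f terminates at order 3
exp((1/2)∇) f = -(1/2)x^3 - (3/4)x^2 + (3/8)x + 131/48

g(x) = -(1/2)x^3 - (3/4)x^2 + (3/8)x + 131/48


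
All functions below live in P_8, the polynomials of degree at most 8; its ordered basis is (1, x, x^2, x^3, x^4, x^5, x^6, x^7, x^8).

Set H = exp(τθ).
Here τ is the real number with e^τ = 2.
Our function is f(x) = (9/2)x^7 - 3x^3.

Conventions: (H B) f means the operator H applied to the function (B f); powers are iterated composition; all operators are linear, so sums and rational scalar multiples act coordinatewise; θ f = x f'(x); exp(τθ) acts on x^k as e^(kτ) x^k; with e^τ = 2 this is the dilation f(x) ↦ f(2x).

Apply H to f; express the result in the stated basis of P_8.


exp(τθ) x^k = e^(kτ) x^k; with e^τ = 2 this sends x^k to 2^k x^k
x^3 ↦ 8 x^3
x^7 ↦ 128 x^7
applying this coordinatewise to f: exp(τθ) f = 576x^7 - 24x^3

the result is g(x) = 576x^7 - 24x^3


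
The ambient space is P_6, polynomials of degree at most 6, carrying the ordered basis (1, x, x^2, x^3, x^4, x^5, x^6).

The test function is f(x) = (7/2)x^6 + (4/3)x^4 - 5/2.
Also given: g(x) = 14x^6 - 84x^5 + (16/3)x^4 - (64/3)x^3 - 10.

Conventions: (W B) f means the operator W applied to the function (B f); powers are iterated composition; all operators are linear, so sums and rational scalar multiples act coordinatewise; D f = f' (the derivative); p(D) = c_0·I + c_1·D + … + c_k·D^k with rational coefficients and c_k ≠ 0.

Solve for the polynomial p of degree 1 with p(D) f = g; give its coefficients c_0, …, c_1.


D^0 f = (7/2)x^6 + (4/3)x^4 - 5/2
D^1 f = 21x^5 + (16/3)x^3
matching coefficients of g against c_0 f + c_1 Df + … from the top degree down determines the c_i
solution: c_0 = 4, c_1 = -4

p(D) = 4·I − 4·D, i.e. c_0 = 4, c_1 = -4


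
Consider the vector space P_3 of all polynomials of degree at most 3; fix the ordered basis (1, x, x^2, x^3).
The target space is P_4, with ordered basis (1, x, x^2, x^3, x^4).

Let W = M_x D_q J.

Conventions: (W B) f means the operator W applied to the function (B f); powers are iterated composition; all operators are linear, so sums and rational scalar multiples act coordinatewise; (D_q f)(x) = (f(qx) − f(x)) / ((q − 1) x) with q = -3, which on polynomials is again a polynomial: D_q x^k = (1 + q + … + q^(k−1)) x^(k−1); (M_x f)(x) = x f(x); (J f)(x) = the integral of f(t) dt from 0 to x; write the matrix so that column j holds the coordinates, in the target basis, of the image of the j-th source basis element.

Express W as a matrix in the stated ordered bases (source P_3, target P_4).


the matrix is [[0, 0, 0, 0]; [1, 0, 0, 0]; [0, -1, 0, 0]; [0, 0, 7/3, 0]; [0, 0, 0, -5]] (rows listed top to bottom)

image of 1: x
image of x: -x^2
image of x^2: (7/3)x^3
image of x^3: -5x^4
each image's coordinates form column j of the matrix


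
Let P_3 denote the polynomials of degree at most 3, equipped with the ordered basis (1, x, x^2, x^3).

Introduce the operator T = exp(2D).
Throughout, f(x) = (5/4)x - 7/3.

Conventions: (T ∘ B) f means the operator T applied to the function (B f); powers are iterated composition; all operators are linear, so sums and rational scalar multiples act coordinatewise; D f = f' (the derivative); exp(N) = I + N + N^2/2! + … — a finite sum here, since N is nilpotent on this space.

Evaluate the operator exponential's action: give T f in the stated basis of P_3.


order-1 term: 5/2
the series for exp(2D) f terminates at order 1
exp(2D) f = (5/4)x + 1/6

the image equals g(x) = (5/4)x + 1/6


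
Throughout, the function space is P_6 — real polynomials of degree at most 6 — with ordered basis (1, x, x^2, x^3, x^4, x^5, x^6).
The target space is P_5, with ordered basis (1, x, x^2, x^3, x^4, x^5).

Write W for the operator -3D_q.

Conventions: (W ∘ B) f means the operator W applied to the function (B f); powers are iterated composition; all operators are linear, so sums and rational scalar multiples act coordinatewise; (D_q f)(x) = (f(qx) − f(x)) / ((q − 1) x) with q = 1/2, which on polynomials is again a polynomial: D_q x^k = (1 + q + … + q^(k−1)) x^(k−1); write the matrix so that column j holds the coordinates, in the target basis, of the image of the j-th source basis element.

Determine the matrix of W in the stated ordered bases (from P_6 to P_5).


the matrix is [[0, -3, 0, 0, 0, 0, 0]; [0, 0, -9/2, 0, 0, 0, 0]; [0, 0, 0, -21/4, 0, 0, 0]; [0, 0, 0, 0, -45/8, 0, 0]; [0, 0, 0, 0, 0, -93/16, 0]; [0, 0, 0, 0, 0, 0, -189/32]] (rows listed top to bottom)

image of 1: 0
image of x: -3
image of x^2: -(9/2)x
image of x^3: -(21/4)x^2
image of x^4: -(45/8)x^3
image of x^5: -(93/16)x^4
image of x^6: -(189/32)x^5
each image's coordinates form column j of the matrix


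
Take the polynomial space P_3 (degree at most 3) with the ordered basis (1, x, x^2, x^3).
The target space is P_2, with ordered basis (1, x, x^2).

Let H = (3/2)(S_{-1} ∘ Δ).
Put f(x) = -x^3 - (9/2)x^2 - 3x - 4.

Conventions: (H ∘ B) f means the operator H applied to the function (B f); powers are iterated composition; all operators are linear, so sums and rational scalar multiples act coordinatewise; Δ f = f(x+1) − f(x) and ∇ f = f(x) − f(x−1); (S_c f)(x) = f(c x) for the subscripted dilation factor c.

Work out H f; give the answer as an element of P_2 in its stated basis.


Δ f = -3x^2 - 12x - 17/2
S_{-1} Δ f = -3x^2 + 12x - 17/2
((3/2)(S_{-1} ∘ Δ)) f = -(9/2)x^2 + 18x - 51/4

g(x) = -(9/2)x^2 + 18x - 51/4


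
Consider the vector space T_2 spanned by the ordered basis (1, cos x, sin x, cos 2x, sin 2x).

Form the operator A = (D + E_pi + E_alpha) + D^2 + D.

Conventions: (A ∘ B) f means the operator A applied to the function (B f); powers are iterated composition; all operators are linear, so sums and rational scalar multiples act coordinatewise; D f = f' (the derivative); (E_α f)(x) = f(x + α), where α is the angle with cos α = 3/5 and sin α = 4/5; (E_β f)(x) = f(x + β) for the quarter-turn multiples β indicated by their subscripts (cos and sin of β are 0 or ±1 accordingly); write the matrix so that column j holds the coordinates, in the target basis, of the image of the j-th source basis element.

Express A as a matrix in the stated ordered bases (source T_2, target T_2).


the matrix is [[2, 0, 0, 0, 0]; [0, -7/5, 14/5, 0, 0]; [0, -14/5, -7/5, 0, 0]; [0, 0, 0, -82/25, 124/25]; [0, 0, 0, -124/25, -82/25]] (rows listed top to bottom)

image of 1: 2
image of cos x: -(7/5)cos x - (14/5)sin x
image of sin x: (14/5)cos x - (7/5)sin x
image of cos 2x: -(82/25)cos 2x - (124/25)sin 2x
image of sin 2x: (124/25)cos 2x - (82/25)sin 2x
each image's coordinates form column j of the matrix


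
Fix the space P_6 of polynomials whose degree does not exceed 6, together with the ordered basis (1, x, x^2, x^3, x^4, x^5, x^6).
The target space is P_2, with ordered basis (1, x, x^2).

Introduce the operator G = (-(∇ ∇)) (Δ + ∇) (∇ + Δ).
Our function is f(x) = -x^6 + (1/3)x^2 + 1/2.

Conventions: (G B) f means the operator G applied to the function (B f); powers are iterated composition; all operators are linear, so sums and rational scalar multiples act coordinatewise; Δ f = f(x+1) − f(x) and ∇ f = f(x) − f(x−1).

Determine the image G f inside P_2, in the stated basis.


∇ f = -6x^5 + 15x^4 - 20x^3 + 15x^2 - (16/3)x + 2/3
Δ f = -6x^5 - 15x^4 - 20x^3 - 15x^2 - (16/3)x - 2/3
(∇ + Δ) f = -12x^5 - 40x^3 - (32/3)x
Δ (∇ + Δ) f = -60x^4 - 120x^3 - 240x^2 - 180x - 188/3
∇ (∇ + Δ) f = -60x^4 + 120x^3 - 240x^2 + 180x - 188/3
(Δ + ∇) (∇ + Δ) f = -120x^4 - 480x^2 - 376/3
∇ (Δ + ∇) (∇ + Δ) f = -480x^3 + 720x^2 - 1440x + 600
∇ ∇ (Δ + ∇) (∇ + Δ) f = -1440x^2 + 2880x - 2640
(-(∇ ∇)) (Δ + ∇) (∇ + Δ) f = 1440x^2 - 2880x + 2640

the image equals g(x) = 1440x^2 - 2880x + 2640


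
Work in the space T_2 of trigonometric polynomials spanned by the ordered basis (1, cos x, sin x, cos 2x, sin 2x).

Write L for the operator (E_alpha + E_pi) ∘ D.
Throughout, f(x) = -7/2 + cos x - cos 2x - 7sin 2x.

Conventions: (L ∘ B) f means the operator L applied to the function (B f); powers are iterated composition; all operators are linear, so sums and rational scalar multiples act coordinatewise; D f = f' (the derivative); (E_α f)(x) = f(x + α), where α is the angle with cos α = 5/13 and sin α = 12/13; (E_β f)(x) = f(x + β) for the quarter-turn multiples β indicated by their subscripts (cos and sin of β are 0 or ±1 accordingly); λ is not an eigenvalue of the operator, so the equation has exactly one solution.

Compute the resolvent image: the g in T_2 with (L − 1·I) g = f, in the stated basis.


write g with unknown coordinates in the stated basis and equate coefficients in (L − 1·I) g = f
solving from the highest basis element down gives g = 7/2 - (25/53)cos x - (8/53)sin x + (1109/1049)cos 2x + (2763/1049)sin 2x
check: L g = (28/53)cos x - (8/53)sin x + (60/1049)cos 2x - (4580/1049)sin 2x
so L g − 1·g = -7/2 + cos x - cos 2x - 7sin 2x = f ✓

the result is g(x) = 7/2 - (25/53)cos x - (8/53)sin x + (1109/1049)cos 2x + (2763/1049)sin 2x


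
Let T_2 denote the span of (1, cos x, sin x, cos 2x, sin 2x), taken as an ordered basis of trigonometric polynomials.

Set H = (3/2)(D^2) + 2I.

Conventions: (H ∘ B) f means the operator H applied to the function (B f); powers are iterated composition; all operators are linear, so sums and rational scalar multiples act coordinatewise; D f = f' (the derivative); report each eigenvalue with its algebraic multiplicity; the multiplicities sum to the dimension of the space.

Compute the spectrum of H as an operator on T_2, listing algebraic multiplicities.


image of 1: 2
image of cos x: (1/2)cos x
image of sin x: (1/2)sin x
image of cos 2x: -4cos 2x
image of sin 2x: -4sin 2x
the matrix is diagonal; its diagonal is (2, 1/2, 1/2, -4, -4)
for a triangular matrix the eigenvalues are the diagonal entries, with algebraic multiplicity their repetition count

λ = -4 (multiplicity 2), λ = 1/2 (multiplicity 2), λ = 2 (multiplicity 1)


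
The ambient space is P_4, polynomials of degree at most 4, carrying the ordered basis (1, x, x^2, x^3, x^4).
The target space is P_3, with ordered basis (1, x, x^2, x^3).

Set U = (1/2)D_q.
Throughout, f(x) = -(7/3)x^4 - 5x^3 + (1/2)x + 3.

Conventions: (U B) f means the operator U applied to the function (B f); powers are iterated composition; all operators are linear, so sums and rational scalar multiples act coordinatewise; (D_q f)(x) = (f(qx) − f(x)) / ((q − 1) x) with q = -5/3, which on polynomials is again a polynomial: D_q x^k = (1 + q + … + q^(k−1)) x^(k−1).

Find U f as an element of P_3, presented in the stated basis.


g(x) = (238/81)x^3 - (95/18)x^2 + 1/4

D_q f = (476/81)x^3 - (95/9)x^2 + 1/2
((1/2)D_q) f = (238/81)x^3 - (95/18)x^2 + 1/4


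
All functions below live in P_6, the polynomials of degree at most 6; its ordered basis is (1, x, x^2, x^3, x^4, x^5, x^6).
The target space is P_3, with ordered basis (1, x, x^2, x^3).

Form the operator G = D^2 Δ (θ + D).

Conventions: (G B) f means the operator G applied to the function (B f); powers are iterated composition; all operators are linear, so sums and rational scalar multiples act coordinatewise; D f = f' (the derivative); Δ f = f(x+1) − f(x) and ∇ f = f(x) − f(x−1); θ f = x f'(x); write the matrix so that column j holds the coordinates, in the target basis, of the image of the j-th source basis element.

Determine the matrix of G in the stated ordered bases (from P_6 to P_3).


image of 1: 0
image of x: 0
image of x^2: 0
image of x^3: 18
image of x^4: 96x + 72
image of x^5: 300x^2 + 420x + 160
image of x^6: 720x^3 + 1440x^2 + 1080x + 300
each image's coordinates form column j of the matrix

the matrix is [[0, 0, 0, 18, 72, 160, 300]; [0, 0, 0, 0, 96, 420, 1080]; [0, 0, 0, 0, 0, 300, 1440]; [0, 0, 0, 0, 0, 0, 720]] (rows listed top to bottom)


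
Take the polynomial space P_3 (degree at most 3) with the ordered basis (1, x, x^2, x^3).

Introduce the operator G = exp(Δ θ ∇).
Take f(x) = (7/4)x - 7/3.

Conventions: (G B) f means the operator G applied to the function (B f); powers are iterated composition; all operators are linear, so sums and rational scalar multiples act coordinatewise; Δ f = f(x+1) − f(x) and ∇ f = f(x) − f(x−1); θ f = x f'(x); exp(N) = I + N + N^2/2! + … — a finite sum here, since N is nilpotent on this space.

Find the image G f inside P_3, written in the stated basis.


the series for exp(Δ θ ∇) f terminates at order 0
exp(Δ θ ∇) f = (7/4)x - 7/3

the result is g(x) = (7/4)x - 7/3


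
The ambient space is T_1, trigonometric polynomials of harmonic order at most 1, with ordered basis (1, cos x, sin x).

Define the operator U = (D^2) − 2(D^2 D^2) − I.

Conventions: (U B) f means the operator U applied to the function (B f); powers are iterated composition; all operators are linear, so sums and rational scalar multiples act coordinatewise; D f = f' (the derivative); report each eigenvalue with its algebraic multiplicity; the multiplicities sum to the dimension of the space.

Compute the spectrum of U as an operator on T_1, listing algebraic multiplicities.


image of 1: -1
image of cos x: -4cos x
image of sin x: -4sin x
the matrix is diagonal; its diagonal is (-1, -4, -4)
for a triangular matrix the eigenvalues are the diagonal entries, with algebraic multiplicity their repetition count

λ = -4 (multiplicity 2), λ = -1 (multiplicity 1)


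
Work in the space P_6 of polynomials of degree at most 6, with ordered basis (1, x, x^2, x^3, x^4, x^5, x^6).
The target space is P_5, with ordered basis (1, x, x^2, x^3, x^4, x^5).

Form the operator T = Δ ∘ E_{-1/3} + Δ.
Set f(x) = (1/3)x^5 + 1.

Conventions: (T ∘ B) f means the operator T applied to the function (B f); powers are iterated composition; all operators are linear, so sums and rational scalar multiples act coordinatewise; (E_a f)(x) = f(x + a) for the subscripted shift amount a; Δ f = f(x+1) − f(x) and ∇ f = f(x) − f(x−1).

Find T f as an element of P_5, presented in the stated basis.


the result is g(x) = (10/3)x^4 + (40/9)x^3 + (40/9)x^2 + (160/81)x + 92/243

E_{-1/3} f = (1/3)x^5 - (5/9)x^4 + (10/27)x^3 - (10/81)x^2 + (5/243)x + 728/729
Δ E_{-1/3} f = (5/3)x^4 + (10/9)x^3 + (10/9)x^2 + (25/81)x + 11/243
Δ f = (5/3)x^4 + (10/3)x^3 + (10/3)x^2 + (5/3)x + 1/3
(Δ ∘ E_{-1/3} + Δ) f = (10/3)x^4 + (40/9)x^3 + (40/9)x^2 + (160/81)x + 92/243


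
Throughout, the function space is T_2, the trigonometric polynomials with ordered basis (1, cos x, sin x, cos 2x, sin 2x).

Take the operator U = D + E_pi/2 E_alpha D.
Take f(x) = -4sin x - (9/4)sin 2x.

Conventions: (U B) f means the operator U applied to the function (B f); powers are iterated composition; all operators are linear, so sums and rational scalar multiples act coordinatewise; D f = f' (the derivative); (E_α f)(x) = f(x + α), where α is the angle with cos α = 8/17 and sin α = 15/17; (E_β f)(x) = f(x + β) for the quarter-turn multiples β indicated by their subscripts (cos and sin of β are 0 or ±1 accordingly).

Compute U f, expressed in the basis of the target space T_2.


the result is g(x) = -(8/17)cos x + (32/17)sin x - (2025/289)cos 2x - (1080/289)sin 2x

D f = -4cos x - (9/2)cos 2x
D f = -4cos x - (9/2)cos 2x
E_alpha D f = -(32/17)cos x + (60/17)sin x + (1449/578)cos 2x + (1080/289)sin 2x
E_pi/2 E_alpha D f = (60/17)cos x + (32/17)sin x - (1449/578)cos 2x - (1080/289)sin 2x
(D + E_pi/2 E_alpha D) f = -(8/17)cos x + (32/17)sin x - (2025/289)cos 2x - (1080/289)sin 2x


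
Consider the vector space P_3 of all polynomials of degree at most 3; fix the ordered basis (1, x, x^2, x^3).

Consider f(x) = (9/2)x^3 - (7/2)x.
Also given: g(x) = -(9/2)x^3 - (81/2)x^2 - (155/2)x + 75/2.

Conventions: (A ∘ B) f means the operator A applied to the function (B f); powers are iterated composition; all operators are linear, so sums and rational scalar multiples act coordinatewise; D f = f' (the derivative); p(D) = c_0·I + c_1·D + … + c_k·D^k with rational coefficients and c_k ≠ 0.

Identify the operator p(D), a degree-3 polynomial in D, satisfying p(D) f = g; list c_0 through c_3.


D^0 f = (9/2)x^3 - (7/2)x
D^1 f = (27/2)x^2 - 7/2
D^2 f = 27x
D^3 f = 27
matching coefficients of g against c_0 f + c_1 Df + … from the top degree down determines the c_i
solution: c_0 = -1, c_1 = -3, c_2 = -3, c_3 = 1

c_0 = -1, c_1 = -3, c_2 = -3, c_3 = 1


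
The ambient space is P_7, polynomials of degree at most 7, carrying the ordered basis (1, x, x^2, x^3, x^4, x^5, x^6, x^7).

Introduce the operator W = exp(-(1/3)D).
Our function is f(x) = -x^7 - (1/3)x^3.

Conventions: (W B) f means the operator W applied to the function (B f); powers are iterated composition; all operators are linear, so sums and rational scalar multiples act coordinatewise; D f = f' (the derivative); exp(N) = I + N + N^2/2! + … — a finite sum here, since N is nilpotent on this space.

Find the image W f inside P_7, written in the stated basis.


the result is g(x) = -x^7 + (7/3)x^6 - (7/3)x^5 + (35/27)x^4 - (62/81)x^3 + (34/81)x^2 - (88/729)x + 28/2187

order-1 term: (7/3)x^6 + (1/3)x^2
order-2 term: -(7/3)x^5 - (1/9)x
order-3 term: (35/27)x^4 + 1/81
order-4 term: -(35/81)x^3
order-5 term: (7/81)x^2
order-6 term: -(7/729)x
order-7 term: 1/2187
the series for exp(-(1/3)D) f terminates at order 7
exp(-(1/3)D) f = -x^7 + (7/3)x^6 - (7/3)x^5 + (35/27)x^4 - (62/81)x^3 + (34/81)x^2 - (88/729)x + 28/2187


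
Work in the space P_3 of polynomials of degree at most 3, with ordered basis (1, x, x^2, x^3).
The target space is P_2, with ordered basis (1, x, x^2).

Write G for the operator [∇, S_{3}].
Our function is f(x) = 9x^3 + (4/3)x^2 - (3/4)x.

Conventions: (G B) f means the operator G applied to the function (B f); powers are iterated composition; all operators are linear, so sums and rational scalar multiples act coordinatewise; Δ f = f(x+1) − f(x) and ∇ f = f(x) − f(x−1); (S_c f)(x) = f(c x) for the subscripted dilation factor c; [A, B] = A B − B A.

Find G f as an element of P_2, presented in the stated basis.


the image equals g(x) = 486x^2 - 632x + 1331/6

S_{3} f = 243x^3 + 12x^2 - (9/4)x
∇ S_{3} f = 729x^2 - 705x + 915/4
∇ f = 27x^2 - (73/3)x + 83/12
S_{3} ∇ f = 243x^2 - 73x + 83/12
[∇, S_{3}] f = 486x^2 - 632x + 1331/6


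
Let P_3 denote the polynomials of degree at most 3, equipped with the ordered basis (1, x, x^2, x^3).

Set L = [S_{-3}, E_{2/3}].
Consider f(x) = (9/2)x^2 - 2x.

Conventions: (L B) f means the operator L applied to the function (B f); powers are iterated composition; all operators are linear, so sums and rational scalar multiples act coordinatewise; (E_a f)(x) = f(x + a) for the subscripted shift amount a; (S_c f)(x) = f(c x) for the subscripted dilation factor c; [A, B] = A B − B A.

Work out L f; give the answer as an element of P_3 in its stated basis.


g(x) = -72x - 64/3

E_{2/3} f = (9/2)x^2 + 4x + 2/3
S_{-3} E_{2/3} f = (81/2)x^2 - 12x + 2/3
S_{-3} f = (81/2)x^2 + 6x
E_{2/3} S_{-3} f = (81/2)x^2 + 60x + 22
[S_{-3}, E_{2/3}] f = -72x - 64/3


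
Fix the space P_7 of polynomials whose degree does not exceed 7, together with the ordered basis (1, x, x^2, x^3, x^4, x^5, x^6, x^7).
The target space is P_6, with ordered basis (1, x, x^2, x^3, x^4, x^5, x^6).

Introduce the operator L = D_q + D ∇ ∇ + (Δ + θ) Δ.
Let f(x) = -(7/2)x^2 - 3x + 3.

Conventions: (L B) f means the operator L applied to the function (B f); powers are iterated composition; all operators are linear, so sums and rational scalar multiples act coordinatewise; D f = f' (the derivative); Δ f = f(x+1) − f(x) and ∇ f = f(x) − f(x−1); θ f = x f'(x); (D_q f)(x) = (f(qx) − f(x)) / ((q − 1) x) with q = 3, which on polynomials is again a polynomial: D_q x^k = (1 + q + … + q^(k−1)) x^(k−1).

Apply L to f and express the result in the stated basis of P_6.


D_q f = -14x - 3
∇ f = -7x + 1/2
∇ ∇ f = -7
D ∇ ∇ f = 0
Δ f = -7x - 13/2
Δ Δ f = -7
θ Δ f = -7x
(Δ + θ) Δ f = -7x - 7
(D_q + D ∇ ∇ + (Δ + θ) Δ) f = -21x - 10

the result is g(x) = -21x - 10


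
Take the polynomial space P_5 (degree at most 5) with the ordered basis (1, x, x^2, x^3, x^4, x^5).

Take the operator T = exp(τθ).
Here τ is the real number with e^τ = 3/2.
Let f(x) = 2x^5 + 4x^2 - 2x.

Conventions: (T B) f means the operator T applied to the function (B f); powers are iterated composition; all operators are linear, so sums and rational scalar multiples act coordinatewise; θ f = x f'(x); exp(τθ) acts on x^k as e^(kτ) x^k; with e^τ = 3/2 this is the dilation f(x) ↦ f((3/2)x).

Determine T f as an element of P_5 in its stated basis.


exp(τθ) x^k = e^(kτ) x^k; with e^τ = 3/2 this sends x^k to (3/2)^k x^k
x ↦ 3/2 x
x^2 ↦ 9/4 x^2
x^5 ↦ 243/32 x^5
applying this coordinatewise to f: exp(τθ) f = (243/16)x^5 + 9x^2 - 3x

g(x) = (243/16)x^5 + 9x^2 - 3x


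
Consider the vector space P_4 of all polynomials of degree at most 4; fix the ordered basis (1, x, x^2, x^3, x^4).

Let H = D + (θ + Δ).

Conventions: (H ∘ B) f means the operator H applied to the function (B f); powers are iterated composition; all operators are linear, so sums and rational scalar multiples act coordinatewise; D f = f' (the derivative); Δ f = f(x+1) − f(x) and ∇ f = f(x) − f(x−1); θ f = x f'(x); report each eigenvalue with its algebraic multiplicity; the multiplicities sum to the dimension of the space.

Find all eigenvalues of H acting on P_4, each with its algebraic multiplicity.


λ = 0 (multiplicity 1), λ = 1 (multiplicity 1), λ = 2 (multiplicity 1), λ = 3 (multiplicity 1), λ = 4 (multiplicity 1)

image of 1: 0
image of x: x + 2
image of x^2: 2x^2 + 4x + 1
image of x^3: 3x^3 + 6x^2 + 3x + 1
image of x^4: 4x^4 + 8x^3 + 6x^2 + 4x + 1
the matrix is upper triangular; its diagonal is (0, 1, 2, 3, 4)
for a triangular matrix the eigenvalues are the diagonal entries, with algebraic multiplicity their repetition count


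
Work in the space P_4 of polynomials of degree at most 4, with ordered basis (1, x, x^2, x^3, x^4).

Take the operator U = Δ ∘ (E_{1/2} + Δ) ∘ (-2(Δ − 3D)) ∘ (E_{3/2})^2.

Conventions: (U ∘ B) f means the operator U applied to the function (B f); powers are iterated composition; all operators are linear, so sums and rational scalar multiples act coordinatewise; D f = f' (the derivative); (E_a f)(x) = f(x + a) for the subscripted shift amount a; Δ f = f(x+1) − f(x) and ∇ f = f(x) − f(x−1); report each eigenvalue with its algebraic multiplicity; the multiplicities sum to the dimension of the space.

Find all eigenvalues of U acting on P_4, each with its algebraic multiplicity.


λ = 0 (multiplicity 5)

image of 1: 0
image of x: 0
image of x^2: 8
image of x^3: 24x + 114
image of x^4: 48x^2 + 456x + 1028
the matrix is upper triangular; its diagonal is (0, 0, 0, 0, 0)
for a triangular matrix the eigenvalues are the diagonal entries, with algebraic multiplicity their repetition count


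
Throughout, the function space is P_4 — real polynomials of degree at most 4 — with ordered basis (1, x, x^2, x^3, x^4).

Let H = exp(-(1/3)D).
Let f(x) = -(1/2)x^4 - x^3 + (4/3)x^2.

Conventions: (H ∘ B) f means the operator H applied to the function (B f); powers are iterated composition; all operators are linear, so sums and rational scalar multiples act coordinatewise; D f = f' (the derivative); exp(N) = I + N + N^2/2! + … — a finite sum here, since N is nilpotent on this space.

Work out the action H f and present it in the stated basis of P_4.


the result is g(x) = -(1/2)x^4 - (1/3)x^3 + 2x^2 - (31/27)x + 29/162

order-1 term: (2/3)x^3 + x^2 - (8/9)x
order-2 term: -(1/3)x^2 - (1/3)x + 4/27
order-3 term: (2/27)x + 1/27
order-4 term: -1/162
the series for exp(-(1/3)D) f terminates at order 4
exp(-(1/3)D) f = -(1/2)x^4 - (1/3)x^3 + 2x^2 - (31/27)x + 29/162
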